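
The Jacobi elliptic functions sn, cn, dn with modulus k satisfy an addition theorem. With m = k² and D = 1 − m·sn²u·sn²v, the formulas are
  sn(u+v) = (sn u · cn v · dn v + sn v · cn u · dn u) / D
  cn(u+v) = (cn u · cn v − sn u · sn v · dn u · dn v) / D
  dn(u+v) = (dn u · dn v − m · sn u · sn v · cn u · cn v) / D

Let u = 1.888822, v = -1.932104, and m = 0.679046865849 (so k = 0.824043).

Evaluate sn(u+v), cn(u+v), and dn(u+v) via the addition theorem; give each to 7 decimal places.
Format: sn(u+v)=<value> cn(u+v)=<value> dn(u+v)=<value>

sn u = 0.99603699088181, cn u = 0.08893993925739494, dn u = 0.5712482886297377
sn v = -0.997928064339827, cn v = 0.06433955550799353, dn v = 0.5690027257329005
m = k² = 0.679046865849
D = 1 − m·sn²u·sn²v = 0.3291133393687904
sn(u+v) = (sn u·cn v·dn v + sn v·cn u·dn u)/D = -0.01423722055558861/0.3291133393687904 = -0.04325932392437909
cn(u+v) = (cn u·cn v − sn u·sn v·dn u·dn v)/D = 0.3288052488956466/0.3291133393687904 = 0.9990638772839331
dn(u+v) = (dn u·dn v − m·sn u·sn v·cn u·cn v)/D = 0.3289041629470048/0.3291133393687904 = 0.9993644243585301

sn(u+v)=-0.0432593 cn(u+v)=0.9990639 dn(u+v)=0.9993644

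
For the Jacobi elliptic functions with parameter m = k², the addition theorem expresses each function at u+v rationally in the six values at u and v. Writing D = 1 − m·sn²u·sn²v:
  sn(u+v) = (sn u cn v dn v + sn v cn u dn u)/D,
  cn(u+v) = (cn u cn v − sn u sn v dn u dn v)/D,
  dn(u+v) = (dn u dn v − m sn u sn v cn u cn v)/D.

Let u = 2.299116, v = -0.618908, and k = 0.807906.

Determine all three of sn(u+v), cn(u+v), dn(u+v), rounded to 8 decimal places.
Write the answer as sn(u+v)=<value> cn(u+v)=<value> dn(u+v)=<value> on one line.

sn(u+v)=0.98060931 cn(u+v)=0.19597293 dn(u+v)=0.61020944

sn u = 0.9853606945465309, cn u = -0.1704825552447468, dn u = 0.6051929582082446
sn v = -0.560700073824392, cn v = 0.8280189775683414, dn v = 0.8915140962253151
m = k² = 0.652712104836
D = 1 − m·sn²u·sn²v = 0.8007614545044816
sn(u+v) = (sn u·cn v·dn v + sn v·cn u·dn u)/D = 0.7852341343956538/0.8007614545044816 = 0.9806093062778149
cn(u+v) = (cn u·cn v − sn u·sn v·dn u·dn v)/D = 0.1569275667307735/0.8007614545044816 = 0.1959729278276534
dn(u+v) = (dn u·dn v − m·sn u·sn v·cn u·cn v)/D = 0.4886321963813915/0.8007614545044816 = 0.6102094370710707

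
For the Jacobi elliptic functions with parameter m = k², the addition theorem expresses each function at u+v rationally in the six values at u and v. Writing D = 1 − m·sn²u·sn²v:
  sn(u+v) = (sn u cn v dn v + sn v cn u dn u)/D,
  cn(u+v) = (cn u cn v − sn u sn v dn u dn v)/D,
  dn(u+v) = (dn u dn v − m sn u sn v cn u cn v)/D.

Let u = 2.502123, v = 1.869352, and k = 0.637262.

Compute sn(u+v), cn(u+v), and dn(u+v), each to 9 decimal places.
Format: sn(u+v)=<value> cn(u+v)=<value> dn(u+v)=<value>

sn(u+v)=-0.701014168 cn(u+v)=-0.713147346 dn(u+v)=0.894668980

sn u = 0.8399485498133422, cn u = -0.5426660424851212, dn u = 0.8446827364820797
sn v = 0.9977210181036309, cn v = -0.06747421755199764, dn v = 0.7718458630274272
m = k² = 0.406102856644
D = 1 − m·sn²u·sn²v = 0.7147933443461813
sn(u+v) = (sn u·cn v·dn v + sn v·cn u·dn u)/D = -0.5010802614470212/0.7147933443461813 = -0.7010141678156745
cn(u+v) = (cn u·cn v − sn u·sn v·dn u·dn v)/D = -0.5097529761656948/0.7147933443461813 = -0.7131473455897437
dn(u+v) = (dn u·dn v − m·sn u·sn v·cn u·cn v)/D = 0.6395034321982208/0.7147933443461813 = 0.8946689798618259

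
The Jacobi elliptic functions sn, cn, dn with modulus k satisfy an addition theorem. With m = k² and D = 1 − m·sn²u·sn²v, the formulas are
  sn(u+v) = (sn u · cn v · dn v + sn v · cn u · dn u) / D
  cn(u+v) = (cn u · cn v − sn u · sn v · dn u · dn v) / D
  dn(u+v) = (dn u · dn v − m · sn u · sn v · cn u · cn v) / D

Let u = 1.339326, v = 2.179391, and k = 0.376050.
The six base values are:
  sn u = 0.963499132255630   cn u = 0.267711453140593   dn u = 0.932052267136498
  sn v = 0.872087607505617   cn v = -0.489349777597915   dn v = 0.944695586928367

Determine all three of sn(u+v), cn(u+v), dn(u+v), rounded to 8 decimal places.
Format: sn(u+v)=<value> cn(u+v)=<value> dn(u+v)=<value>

sn(u+v)=-0.25307616 cn(u+v)=-0.96744636 dn(u+v)=0.99546110

m = k² = 0.1414136025
D = 1 − m·sn²u·sn²v = 0.9001578160901179
sn(u+v) = (sn u·cn v·dn v + sn v·cn u·dn u)/D = -0.2278084840127899/0.9001578160901179 = -0.2530761605806944
cn(u+v) = (cn u·cn v − sn u·sn v·dn u·dn v)/D = -0.8708544014242134/0.9001578160901179 = -0.967446358691651
dn(u+v) = (dn u·dn v − m·sn u·sn v·cn u·cn v)/D = 0.8960720918549485/0.9001578160901179 = 0.9954611023065756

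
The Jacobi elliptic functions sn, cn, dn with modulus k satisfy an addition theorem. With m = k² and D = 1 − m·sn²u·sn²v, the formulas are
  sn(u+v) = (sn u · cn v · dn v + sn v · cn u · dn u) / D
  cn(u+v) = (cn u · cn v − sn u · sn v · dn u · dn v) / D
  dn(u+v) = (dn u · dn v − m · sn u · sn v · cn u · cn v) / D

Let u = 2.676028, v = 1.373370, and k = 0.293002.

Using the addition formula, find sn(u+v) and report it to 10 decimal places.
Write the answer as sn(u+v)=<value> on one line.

sn u = 0.5093005592473519, cn u = -0.8605887173036459, dn u = 0.988803102904448
sn v = 0.9752776416613806, cn v = 0.2209830800659083, dn v = 0.9583017240052297
m = k² = 0.085850172004
D = 1 − m·sn²u·sn²v = 0.9788190218642382
sn(u+v) = (sn u·cn v·dn v + sn v·cn u·dn u)/D = -0.7220614356200887/0.9788190218642382 = -0.7376863541585713

sn(u+v)=-0.7376863542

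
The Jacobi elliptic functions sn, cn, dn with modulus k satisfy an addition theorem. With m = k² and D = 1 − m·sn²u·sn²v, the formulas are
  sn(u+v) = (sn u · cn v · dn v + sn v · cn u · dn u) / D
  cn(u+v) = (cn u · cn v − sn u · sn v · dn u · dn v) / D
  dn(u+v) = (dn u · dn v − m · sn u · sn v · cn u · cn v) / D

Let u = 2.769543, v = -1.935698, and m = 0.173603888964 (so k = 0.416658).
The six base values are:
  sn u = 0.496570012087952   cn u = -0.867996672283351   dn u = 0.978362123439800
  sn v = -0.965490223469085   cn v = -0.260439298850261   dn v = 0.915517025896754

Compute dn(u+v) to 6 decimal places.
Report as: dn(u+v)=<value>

m = k² = 0.173603888964
D = 1 − m·sn²u·sn²v = 0.9600960223502026
dn(u+v) = (dn u·dn v − m·sn u·sn v·cn u·cn v)/D = 0.9145225356348716/0.9600960223502026 = 0.952532365873392

dn(u+v)=0.952532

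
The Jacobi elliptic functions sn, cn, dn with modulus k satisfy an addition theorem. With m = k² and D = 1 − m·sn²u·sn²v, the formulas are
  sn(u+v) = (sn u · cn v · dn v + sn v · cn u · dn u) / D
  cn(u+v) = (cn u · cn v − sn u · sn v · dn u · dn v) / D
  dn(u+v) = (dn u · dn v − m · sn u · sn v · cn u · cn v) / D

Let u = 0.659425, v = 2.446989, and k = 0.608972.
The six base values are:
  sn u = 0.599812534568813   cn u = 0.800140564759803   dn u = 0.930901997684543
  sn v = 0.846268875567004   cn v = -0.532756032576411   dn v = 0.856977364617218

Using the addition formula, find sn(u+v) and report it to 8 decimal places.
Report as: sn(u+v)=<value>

sn(u+v)=0.39415793

m = k² = 0.370846896784
D = 1 − m·sn²u·sn²v = 0.9044474106010307
sn(u+v) = (sn u·cn v·dn v + sn v·cn u·dn u)/D = 0.3564951181854667/0.9044474106010307 = 0.3941579289265317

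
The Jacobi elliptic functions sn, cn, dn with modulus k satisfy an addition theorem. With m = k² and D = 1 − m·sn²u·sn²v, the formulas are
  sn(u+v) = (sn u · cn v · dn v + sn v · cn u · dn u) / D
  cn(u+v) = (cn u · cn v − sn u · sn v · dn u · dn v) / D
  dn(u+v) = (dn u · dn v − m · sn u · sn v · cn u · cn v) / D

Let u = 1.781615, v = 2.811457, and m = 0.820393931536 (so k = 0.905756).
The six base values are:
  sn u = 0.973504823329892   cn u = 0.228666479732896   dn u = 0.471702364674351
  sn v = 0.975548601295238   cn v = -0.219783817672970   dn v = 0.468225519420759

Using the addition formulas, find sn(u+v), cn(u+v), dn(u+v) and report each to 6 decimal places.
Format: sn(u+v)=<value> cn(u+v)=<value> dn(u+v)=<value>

sn(u+v)=0.019393 cn(u+v)=-0.999812 dn(u+v)=0.999846

m = k² = 0.820393931536
D = 1 − m·sn²u·sn²v = 0.2600600504496866
sn(u+v) = (sn u·cn v·dn v + sn v·cn u·dn u)/D = 0.005043313590932187/0.2600600504496866 = 0.01939288092196963
cn(u+v) = (cn u·cn v − sn u·sn v·dn u·dn v)/D = -0.2600111436610305/0.2600600504496866 = -0.9998119404015669
dn(u+v) = (dn u·dn v − m·sn u·sn v·cn u·cn v)/D = 0.2600199282947741/0.2600600504496866 = 0.9998457196526607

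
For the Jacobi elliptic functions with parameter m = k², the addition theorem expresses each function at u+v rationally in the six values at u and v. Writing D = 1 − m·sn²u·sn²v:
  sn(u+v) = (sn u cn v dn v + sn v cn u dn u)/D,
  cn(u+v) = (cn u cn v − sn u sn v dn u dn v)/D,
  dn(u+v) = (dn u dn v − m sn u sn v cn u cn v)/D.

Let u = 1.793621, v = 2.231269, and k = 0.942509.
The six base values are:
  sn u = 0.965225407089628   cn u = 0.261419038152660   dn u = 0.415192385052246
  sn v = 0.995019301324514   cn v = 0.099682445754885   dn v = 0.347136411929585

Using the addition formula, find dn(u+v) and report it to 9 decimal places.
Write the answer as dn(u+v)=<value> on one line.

m = k² = 0.888323215081
D = 1 − m·sn²u·sn²v = 0.1806083903473089
dn(u+v) = (dn u·dn v − m·sn u·sn v·cn u·cn v)/D = 0.1218959532310184/0.1806083903473089 = 0.6749185516609346

dn(u+v)=0.674918552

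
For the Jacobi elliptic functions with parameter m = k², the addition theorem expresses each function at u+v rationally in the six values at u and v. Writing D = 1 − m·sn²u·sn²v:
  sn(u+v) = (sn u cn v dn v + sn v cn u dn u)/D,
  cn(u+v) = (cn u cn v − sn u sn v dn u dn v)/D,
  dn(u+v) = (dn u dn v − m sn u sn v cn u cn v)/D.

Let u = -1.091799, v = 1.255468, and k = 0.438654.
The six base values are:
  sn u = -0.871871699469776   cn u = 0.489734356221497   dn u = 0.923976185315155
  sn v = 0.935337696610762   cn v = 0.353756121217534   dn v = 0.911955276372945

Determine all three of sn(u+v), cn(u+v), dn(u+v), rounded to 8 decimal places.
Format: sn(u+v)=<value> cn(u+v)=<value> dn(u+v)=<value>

m = k² = 0.192417331716
D = 1 − m·sn²u·sn²v = 0.872036466003179
sn(u+v) = (sn u·cn v·dn v + sn v·cn u·dn u)/D = 0.1419686827763094/0.872036466003179 = 0.1628013142925056
cn(u+v) = (cn u·cn v − sn u·sn v·dn u·dn v)/D = 0.8604025169361566/0.872036466003179 = 0.9866588732001719
dn(u+v) = (dn u·dn v − m·sn u·sn v·cn u·cn v)/D = 0.8698099827843063/0.872036466003179 = 0.9974468003281131

sn(u+v)=0.16280131 cn(u+v)=0.98665887 dn(u+v)=0.99744680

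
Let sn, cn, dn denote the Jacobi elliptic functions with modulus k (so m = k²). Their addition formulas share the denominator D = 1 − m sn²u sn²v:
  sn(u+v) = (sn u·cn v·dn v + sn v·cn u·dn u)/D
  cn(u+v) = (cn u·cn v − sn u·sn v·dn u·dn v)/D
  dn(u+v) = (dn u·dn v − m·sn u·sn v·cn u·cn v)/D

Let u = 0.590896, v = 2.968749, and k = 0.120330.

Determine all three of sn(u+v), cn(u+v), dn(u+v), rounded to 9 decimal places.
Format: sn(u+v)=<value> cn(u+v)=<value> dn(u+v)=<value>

sn u = 0.5567197982840169, cn u = 0.8307003468150254, dn u = 0.997753640632782
sn v = 0.1832527630842195, cn v = -0.9830658293430806, dn v = 0.9997568514392133
m = k² = 0.0144793089
D = 1 − m·sn²u·sn²v = 0.9998492968850735
sn(u+v) = (sn u·cn v·dn v + sn v·cn u·dn u)/D = -0.3952729621440995/0.9998492968850735 = -0.3953325399893077
cn(u+v) = (cn u·cn v − sn u·sn v·dn u·dn v)/D = -0.9183996417025679/0.9998492968850735 = -0.9185380682506319
dn(u+v) = (dn u·dn v − m·sn u·sn v·cn u·cn v)/D = 0.9987173568693469/0.9998492968850735 = 0.9988678893716752

sn(u+v)=-0.395332540 cn(u+v)=-0.918538068 dn(u+v)=0.998867889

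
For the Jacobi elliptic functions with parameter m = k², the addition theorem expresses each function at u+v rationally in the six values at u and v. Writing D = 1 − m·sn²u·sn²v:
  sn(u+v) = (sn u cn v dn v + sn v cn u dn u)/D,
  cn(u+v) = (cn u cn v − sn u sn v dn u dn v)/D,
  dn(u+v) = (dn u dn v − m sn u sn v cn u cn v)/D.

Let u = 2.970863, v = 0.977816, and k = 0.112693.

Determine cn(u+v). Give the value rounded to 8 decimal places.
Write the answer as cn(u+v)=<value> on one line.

sn u = 0.1797806353031939, cn u = -0.9837067261994197, dn u = 0.9997947447474811
sn v = 0.8283652525920272, cn v = 0.5601883685851992, dn v = 0.9956332644387466
m = k² = 0.012699712249
D = 1 − m·sn²u·sn²v = 0.9997183411194143
cn(u+v) = (cn u·cn v − sn u·sn v·dn u·dn v)/D = -0.699304351666559/0.9997183411194143 = -0.6995013724400886

cn(u+v)=-0.69950137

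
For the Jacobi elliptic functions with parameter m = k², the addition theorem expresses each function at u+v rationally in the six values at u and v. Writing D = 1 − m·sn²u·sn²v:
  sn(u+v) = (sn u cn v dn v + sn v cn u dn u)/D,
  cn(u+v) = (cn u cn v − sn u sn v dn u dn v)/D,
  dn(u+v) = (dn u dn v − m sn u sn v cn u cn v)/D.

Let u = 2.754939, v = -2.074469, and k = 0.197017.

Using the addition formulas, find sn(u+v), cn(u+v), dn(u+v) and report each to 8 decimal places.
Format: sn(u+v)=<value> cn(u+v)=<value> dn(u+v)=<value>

sn u = 0.4053557922502435, cn u = -0.9141590024110562, dn u = 0.9968059308669781
sn v = -0.8873520993477004, cn v = -0.4610924547021224, dn v = 0.984599797803439
m = k² = 0.038815698289
D = 1 − m·sn²u·sn²v = 0.9949780529187147
sn(u+v) = (sn u·cn v·dn v + sn v·cn u·dn u)/D = 0.6245618425948746/0.9949780529187147 = 0.6277141900394245
cn(u+v) = (cn u·cn v − sn u·sn v·dn u·dn v)/D = 0.774534589650076/0.9949780529187147 = 0.7784438936899366
dn(u+v) = (dn u·dn v − m·sn u·sn v·cn u·cn v)/D = 0.9873399593989472/0.9949780529187147 = 0.9923233547741464

sn(u+v)=0.62771419 cn(u+v)=0.77844389 dn(u+v)=0.99232335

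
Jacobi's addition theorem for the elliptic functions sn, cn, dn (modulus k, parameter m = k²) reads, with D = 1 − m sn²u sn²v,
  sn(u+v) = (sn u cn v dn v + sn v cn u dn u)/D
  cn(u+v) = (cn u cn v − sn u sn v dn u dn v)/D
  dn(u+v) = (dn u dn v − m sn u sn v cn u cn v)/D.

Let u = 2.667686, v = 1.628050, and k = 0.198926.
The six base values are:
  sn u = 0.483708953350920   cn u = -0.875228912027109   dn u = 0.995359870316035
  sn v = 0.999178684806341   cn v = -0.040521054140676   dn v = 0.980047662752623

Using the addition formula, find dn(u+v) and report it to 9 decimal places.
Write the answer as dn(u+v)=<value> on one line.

dn(u+v)=0.983916688

m = k² = 0.039571553476
D = 1 − m·sn²u·sn²v = 0.9907564738588863
dn(u+v) = (dn u·dn v − m·sn u·sn v·cn u·cn v)/D = 0.9748218286196356/0.9907564738588863 = 0.9839166882481352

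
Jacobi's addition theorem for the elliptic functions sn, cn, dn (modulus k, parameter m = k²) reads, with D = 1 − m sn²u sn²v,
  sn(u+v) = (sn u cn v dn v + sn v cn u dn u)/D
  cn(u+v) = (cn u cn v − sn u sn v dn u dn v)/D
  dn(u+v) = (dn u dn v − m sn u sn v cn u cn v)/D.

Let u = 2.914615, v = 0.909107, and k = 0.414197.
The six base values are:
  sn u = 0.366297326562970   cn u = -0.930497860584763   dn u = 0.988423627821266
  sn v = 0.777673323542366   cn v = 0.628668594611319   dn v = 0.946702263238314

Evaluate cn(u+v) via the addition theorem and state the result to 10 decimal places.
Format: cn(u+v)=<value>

m = k² = 0.171559154809
D = 1 − m·sn²u·sn²v = 0.9860788280036924
cn(u+v) = (cn u·cn v − sn u·sn v·dn u·dn v)/D = -0.8515301819071355/0.9860788280036924 = -0.8635518355373786

cn(u+v)=-0.8635518355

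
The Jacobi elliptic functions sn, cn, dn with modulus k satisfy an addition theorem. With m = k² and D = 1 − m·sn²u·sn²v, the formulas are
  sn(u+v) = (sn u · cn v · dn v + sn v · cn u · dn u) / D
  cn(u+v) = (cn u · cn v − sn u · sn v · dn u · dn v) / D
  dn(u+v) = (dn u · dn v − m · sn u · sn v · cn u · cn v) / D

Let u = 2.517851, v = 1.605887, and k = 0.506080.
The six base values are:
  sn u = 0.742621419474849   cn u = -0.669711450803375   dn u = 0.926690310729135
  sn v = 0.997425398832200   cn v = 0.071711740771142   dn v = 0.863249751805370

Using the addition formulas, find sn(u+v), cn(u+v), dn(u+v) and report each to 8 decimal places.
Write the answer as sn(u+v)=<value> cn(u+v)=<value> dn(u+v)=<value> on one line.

sn(u+v)=-0.66673376 cn(u+v)=-0.74529598 dn(u+v)=0.94135399

m = k² = 0.2561169664
D = 1 − m·sn²u·sn²v = 0.8594812951803158
sn(u+v) = (sn u·cn v·dn v + sn v·cn u·dn u)/D = -0.5730451913122051/0.8594812951803158 = -0.666733755028354
cn(u+v) = (cn u·cn v − sn u·sn v·dn u·dn v)/D = -0.6405679553948913/0.8594812951803158 = -0.7452959814099301
dn(u+v) = (dn u·dn v − m·sn u·sn v·cn u·cn v)/D = 0.8090761426940116/0.8594812951803158 = 0.941353985515497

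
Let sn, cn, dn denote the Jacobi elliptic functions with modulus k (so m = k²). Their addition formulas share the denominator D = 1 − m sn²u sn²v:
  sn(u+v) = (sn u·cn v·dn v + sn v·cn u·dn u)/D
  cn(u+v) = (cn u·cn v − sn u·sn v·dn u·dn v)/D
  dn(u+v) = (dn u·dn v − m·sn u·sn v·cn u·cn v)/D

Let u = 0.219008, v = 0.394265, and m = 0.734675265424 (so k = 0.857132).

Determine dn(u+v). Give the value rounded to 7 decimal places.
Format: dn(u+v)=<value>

sn u = 0.2160198183486544, cn u = 0.9763889788811703, dn u = 0.9827088585059059
sn v = 0.3774367539534863, cn v = 0.9260353647485907, dn v = 0.9462236846137183
m = k² = 0.734675265424
D = 1 − m·sn²u·sn²v = 0.9951160524795234
dn(u+v) = (dn u·dn v − m·sn u·sn v·cn u·cn v)/D = 0.8757017748266203/0.9951160524795234 = 0.8799996469202166

dn(u+v)=0.8799996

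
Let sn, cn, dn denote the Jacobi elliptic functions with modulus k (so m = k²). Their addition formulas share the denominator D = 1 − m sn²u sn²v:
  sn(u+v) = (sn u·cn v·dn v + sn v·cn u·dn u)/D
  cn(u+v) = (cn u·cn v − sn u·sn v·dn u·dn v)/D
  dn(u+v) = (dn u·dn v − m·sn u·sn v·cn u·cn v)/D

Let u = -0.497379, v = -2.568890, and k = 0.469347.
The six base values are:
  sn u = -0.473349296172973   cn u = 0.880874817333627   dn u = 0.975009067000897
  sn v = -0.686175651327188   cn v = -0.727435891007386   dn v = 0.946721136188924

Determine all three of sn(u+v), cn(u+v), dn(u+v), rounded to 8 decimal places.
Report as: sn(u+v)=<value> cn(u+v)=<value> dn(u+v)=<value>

m = k² = 0.220286606409
D = 1 − m·sn²u·sn²v = 0.9767607466607502
sn(u+v) = (sn u·cn v·dn v + sn v·cn u·dn u)/D = -0.2633437723070308/0.9767607466607502 = -0.2696092909213679
cn(u+v) = (cn u·cn v − sn u·sn v·dn u·dn v)/D = -0.9405910980890522/0.9767607466607502 = -0.9629697971633779
dn(u+v) = (dn u·dn v − m·sn u·sn v·cn u·cn v)/D = 0.9689090219150968/0.9767607466607502 = 0.9919614657197312

sn(u+v)=-0.26960929 cn(u+v)=-0.96296980 dn(u+v)=0.99196147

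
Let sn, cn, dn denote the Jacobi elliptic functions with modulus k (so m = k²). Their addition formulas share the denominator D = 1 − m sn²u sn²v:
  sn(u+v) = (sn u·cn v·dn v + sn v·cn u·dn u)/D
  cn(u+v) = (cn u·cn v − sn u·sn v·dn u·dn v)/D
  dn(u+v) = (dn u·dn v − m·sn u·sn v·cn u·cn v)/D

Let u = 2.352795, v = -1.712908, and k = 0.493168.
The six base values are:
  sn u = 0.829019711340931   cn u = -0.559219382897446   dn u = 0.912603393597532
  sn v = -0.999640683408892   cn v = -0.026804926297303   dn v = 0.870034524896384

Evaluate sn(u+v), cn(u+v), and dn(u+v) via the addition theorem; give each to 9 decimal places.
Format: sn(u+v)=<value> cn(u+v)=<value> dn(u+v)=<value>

m = k² = 0.243214676224
D = 1 − m·sn²u·sn²v = 0.8329650555872347
sn(u+v) = (sn u·cn v·dn v + sn v·cn u·dn u)/D = 0.490828387116733/0.8329650555872347 = 0.5892544757123122
cn(u+v) = (cn u·cn v − sn u·sn v·dn u·dn v)/D = 0.6729920342989444/0.8329650555872347 = 0.8079475000598789
dn(u+v) = (dn u·dn v − m·sn u·sn v·cn u·cn v)/D = 0.797017770681258/0.8329650555872347 = 0.9568441861217887

sn(u+v)=0.589254476 cn(u+v)=0.807947500 dn(u+v)=0.956844186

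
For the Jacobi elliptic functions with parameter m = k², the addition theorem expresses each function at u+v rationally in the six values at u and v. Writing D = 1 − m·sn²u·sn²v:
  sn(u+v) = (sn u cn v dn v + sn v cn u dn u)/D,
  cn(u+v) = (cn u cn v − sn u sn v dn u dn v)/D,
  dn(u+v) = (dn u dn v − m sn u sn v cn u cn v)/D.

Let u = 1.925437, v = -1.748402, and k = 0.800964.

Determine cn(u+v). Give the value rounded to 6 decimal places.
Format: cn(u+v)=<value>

cn(u+v)=0.984474

sn u = 0.9990767276446221, cn u = 0.04296152091015294, dn u = 0.5997005605078839
sn v = -0.9887819314206318, cn v = 0.1493663017420097, dn v = 0.6105486792819133
m = k² = 0.641543329296
D = 1 − m·sn²u·sn²v = 0.3739273639135754
cn(u+v) = (cn u·cn v − sn u·sn v·dn u·dn v)/D = 0.3681216728836367/0.3739273639135754 = 0.9844737465341517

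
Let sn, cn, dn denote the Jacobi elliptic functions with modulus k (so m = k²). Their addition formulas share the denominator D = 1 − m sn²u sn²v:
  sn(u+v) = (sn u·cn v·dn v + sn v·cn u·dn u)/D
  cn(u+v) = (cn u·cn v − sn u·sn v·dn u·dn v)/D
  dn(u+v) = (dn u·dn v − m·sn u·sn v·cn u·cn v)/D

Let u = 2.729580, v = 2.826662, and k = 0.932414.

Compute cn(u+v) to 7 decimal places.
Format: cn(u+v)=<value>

sn u = 0.9949043178689815, cn u = -0.1008235998447618, dn u = 0.3734191851846719
sn v = 0.9905333575326414, cn v = -0.1372722390547789, dn v = 0.3833884966390652
m = k² = 0.869395867396
D = 1 − m·sn²u·sn²v = 0.1556579588925639
cn(u+v) = (cn u·cn v − sn u·sn v·dn u·dn v)/D = -0.1272464351743165/0.1556579588925639 = -0.8174746481298955

cn(u+v)=-0.8174746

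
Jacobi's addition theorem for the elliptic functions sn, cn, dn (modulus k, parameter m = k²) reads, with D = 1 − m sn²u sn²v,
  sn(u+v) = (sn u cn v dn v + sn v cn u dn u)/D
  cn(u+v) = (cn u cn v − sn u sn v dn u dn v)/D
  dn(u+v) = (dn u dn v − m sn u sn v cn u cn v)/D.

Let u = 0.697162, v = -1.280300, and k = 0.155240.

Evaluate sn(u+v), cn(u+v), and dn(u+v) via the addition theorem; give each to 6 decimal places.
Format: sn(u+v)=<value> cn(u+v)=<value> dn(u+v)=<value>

sn(u+v)=-0.550025 cn(u+v)=0.835148 dn(u+v)=0.996348

sn u = 0.6410977518057013, cn u = 0.767459231900741, dn u = 0.9950351604039965
sn v = -0.9563480236184741, cn v = 0.2922301451271559, dn v = 0.9889178929066627
m = k² = 0.0240994576
D = 1 − m·sn²u·sn²v = 0.9909408446882948
sn(u+v) = (sn u·cn v·dn v + sn v·cn u·dn u)/D = -0.5450422578375691/0.9909408446882948 = -0.5500250199183331
cn(u+v) = (cn u·cn v − sn u·sn v·dn u·dn v)/D = 0.8275824399072735/0.9909408446882948 = 0.8351481769505561
dn(u+v) = (dn u·dn v − m·sn u·sn v·cn u·cn v)/D = 0.9873218858045863/0.9909408446882948 = 0.9963479566887297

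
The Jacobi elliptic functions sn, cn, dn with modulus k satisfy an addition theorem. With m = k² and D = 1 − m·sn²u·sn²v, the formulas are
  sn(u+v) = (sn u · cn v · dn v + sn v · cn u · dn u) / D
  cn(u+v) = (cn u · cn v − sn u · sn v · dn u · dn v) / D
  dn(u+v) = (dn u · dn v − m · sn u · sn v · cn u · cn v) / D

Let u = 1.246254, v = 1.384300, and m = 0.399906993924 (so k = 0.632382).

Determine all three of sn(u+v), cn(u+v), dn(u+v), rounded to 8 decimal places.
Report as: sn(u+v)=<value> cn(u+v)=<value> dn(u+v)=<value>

sn u = 0.9134897884517476, cn u = 0.4068616551045102, dn u = 0.8162672189559977
sn v = 0.9530481826634483, cn v = 0.3028186941420534, dn v = 0.7979750259911483
m = k² = 0.399906993924
D = 1 − m·sn²u·sn²v = 0.6968929006949973
sn(u+v) = (sn u·cn v·dn v + sn v·cn u·dn u)/D = 0.5372520414176546/0.6968929006949973 = 0.7709248306043353
cn(u+v) = (cn u·cn v − sn u·sn v·dn u·dn v)/D = -0.4438693039979787/0.6968929006949973 = -0.6369261382277202
dn(u+v) = (dn u·dn v − m·sn u·sn v·cn u·cn v)/D = 0.6084658231052885/0.6968929006949973 = 0.8731123857029937

sn(u+v)=0.77092483 cn(u+v)=-0.63692614 dn(u+v)=0.87311239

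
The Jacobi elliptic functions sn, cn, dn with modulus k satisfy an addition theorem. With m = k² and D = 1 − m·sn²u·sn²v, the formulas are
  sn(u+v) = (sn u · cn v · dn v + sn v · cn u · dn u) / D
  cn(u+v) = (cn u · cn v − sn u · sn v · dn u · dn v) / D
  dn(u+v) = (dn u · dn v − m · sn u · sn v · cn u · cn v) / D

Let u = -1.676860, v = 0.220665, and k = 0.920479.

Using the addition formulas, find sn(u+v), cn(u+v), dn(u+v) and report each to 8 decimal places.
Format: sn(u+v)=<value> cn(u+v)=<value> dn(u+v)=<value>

sn(u+v)=-0.91903763 cn(u+v)=0.39416981 dn(u+v)=0.53325455

sn u = -0.956977840159123, cn u = 0.2901610129641474, dn u = 0.4733433634504847
sn v = 0.2174150236879769, cn v = 0.976079252660744, dn v = 0.9797701764686758
m = k² = 0.847281589441
D = 1 − m·sn²u·sn²v = 0.9633215786929381
sn(u+v) = (sn u·cn v·dn v + sn v·cn u·dn u)/D = -0.8853287775953352/0.9633215786929381 = -0.9190376268707426
cn(u+v) = (cn u·cn v − sn u·sn v·dn u·dn v)/D = 0.3797122852068446/0.9633215786929381 = 0.3941698116241193
dn(u+v) = (dn u·dn v − m·sn u·sn v·cn u·cn v)/D = 0.5136956156602777/0.9633215786929381 = 0.5332545507360838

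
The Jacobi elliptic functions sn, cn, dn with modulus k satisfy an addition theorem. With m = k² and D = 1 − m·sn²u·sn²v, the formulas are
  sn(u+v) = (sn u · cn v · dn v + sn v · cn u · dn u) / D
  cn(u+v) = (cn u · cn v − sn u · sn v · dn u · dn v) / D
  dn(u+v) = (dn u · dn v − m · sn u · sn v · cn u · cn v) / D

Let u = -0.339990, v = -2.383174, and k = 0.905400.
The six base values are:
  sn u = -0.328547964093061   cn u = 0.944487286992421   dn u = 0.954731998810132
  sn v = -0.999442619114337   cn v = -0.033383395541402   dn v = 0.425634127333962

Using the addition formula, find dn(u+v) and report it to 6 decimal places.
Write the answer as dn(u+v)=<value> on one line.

dn(u+v)=0.455077

m = k² = 0.81974916
D = 1 − m·sn²u·sn²v = 0.9116118037750406
dn(u+v) = (dn u·dn v − m·sn u·sn v·cn u·cn v)/D = 0.4148537175189592/0.9116118037750406 = 0.4550771674972005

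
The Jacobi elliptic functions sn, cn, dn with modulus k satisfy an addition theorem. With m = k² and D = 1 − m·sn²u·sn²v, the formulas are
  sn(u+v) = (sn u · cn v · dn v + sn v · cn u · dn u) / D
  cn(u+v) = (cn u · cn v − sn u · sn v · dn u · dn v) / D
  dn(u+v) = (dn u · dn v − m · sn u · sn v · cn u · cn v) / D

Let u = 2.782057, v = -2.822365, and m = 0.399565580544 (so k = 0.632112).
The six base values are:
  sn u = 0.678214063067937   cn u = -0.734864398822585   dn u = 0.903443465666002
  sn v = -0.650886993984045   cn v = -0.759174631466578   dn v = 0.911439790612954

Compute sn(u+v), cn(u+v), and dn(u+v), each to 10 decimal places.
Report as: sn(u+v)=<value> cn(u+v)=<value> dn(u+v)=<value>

m = k² = 0.399565580544
D = 1 − m·sn²u·sn²v = 0.9221366941145023
sn(u+v) = (sn u·cn v·dn v + sn v·cn u·dn u)/D = -0.03715540462794782/0.9221366941145023 = -0.04029272977107471
cn(u+v) = (cn u·cn v − sn u·sn v·dn u·dn v)/D = 0.9213878437115158/0.9221366941145023 = 0.9991879182253933
dn(u+v) = (dn u·dn v − m·sn u·sn v·cn u·cn v)/D = 0.9218375522410237/0.9221366941145023 = 0.9996755992084602

sn(u+v)=-0.0402927298 cn(u+v)=0.9991879182 dn(u+v)=0.9996755992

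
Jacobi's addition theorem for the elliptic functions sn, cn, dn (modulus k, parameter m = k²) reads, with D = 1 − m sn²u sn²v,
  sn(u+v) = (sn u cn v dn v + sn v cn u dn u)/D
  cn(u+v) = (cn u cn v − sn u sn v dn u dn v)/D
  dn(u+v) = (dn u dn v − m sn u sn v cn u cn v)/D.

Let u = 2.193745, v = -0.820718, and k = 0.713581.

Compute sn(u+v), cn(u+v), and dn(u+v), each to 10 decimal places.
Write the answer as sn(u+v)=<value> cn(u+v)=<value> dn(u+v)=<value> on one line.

sn(u+v)=0.9395959103 cn(u+v)=0.3422857363 dn(u+v)=0.7419296018

sn u = 0.9726066927796926, cn u = -0.2324569232355721, dn u = 0.7199425558528493
sn v = -0.7033341437656328, cn v = 0.7108593969368796, dn v = 0.8649338482265605
m = k² = 0.509197843561
D = 1 − m·sn²u·sn²v = 0.7617217151980549
sn(u+v) = (sn u·cn v·dn v + sn v·cn u·dn u)/D = 0.7157106084224686/0.7617217151980549 = 0.9395959103468345
cn(u+v) = (cn u·cn v − sn u·sn v·dn u·dn v)/D = 0.2607264781256527/0.7617217151980549 = 0.342285736278191
dn(u+v) = (dn u·dn v − m·sn u·sn v·cn u·cn v)/D = 0.565143888852993/0.7617217151980549 = 0.7419296018179687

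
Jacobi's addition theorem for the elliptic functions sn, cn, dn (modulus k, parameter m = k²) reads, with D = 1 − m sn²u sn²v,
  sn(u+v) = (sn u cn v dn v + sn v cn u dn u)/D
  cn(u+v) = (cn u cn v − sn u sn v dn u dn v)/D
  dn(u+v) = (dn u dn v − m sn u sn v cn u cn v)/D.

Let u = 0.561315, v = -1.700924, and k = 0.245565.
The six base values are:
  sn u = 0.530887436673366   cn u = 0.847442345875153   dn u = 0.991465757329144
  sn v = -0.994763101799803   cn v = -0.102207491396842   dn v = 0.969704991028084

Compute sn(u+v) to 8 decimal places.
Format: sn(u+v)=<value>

m = k² = 0.060302169225
D = 1 − m·sn²u·sn²v = 0.9831818908479484
sn(u+v) = (sn u·cn v·dn v + sn v·cn u·dn u)/D = -0.8884268181945466/0.9831818908479484 = -0.9036240663752665

sn(u+v)=-0.90362407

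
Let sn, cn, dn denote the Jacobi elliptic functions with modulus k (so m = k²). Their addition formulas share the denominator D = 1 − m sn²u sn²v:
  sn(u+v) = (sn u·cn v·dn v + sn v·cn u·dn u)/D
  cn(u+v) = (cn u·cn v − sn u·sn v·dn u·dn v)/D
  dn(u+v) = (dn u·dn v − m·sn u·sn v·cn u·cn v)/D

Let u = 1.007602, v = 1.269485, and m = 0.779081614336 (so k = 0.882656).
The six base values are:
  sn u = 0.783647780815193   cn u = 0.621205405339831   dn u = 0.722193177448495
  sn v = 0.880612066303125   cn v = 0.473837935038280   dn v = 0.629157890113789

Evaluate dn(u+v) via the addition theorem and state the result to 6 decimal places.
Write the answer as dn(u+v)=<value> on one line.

dn(u+v)=0.470792

m = k² = 0.779081614336
D = 1 − m·sn²u·sn²v = 0.6289828068703287
dn(u+v) = (dn u·dn v − m·sn u·sn v·cn u·cn v)/D = 0.2961199538977462/0.6289828068703287 = 0.4707918096699174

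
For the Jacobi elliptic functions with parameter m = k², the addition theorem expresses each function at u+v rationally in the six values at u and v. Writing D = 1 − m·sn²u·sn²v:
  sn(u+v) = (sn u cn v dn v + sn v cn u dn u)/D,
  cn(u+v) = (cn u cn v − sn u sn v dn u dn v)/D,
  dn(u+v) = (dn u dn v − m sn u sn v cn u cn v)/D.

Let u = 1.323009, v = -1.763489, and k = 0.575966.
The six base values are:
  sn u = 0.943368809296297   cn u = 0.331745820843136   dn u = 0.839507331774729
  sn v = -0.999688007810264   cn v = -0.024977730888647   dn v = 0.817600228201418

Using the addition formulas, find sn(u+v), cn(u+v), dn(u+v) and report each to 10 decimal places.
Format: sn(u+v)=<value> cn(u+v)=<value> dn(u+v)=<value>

m = k² = 0.331736833156
D = 1 − m·sn²u·sn²v = 0.7049567486772302
sn(u+v) = (sn u·cn v·dn v + sn v·cn u·dn u)/D = -0.2976814458179582/0.7049567486772302 = -0.4222690915102564
cn(u+v) = (cn u·cn v − sn u·sn v·dn u·dn v)/D = 0.639022514721744/0.7049567486772302 = 0.9064705259163713
dn(u+v) = (dn u·dn v − m·sn u·sn v·cn u·cn v)/D = 0.6837890091973591/0.7049567486772302 = 0.9699729954786732

sn(u+v)=-0.4222690915 cn(u+v)=0.9064705259 dn(u+v)=0.9699729955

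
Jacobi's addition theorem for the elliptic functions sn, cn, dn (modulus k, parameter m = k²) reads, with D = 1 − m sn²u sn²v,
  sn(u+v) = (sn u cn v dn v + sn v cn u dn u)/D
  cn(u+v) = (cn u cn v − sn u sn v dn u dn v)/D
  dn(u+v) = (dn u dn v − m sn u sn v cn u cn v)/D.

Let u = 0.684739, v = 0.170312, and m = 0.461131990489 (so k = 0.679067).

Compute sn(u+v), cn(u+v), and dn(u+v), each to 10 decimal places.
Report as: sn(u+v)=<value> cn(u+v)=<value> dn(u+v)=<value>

sn(u+v)=0.7269548794 cn(u+v)=0.6866852288 dn(u+v)=0.8696600612

sn u = 0.6150355056260189, cn u = 0.7884994145967055, dn u = 0.9086078437899227
sn v = 0.1691180586847453, cn v = 0.9855958006336589, dn v = 0.993383713303871
m = k² = 0.461131990489
D = 1 − m·sn²u·sn²v = 0.9950110908257465
sn(u+v) = (sn u·cn v·dn v + sn v·cn u·dn u)/D = 0.7233281674834255/0.9950110908257465 = 0.7269548793502845
cn(u+v) = (cn u·cn v − sn u·sn v·dn u·dn v)/D = 0.6832594185163578/0.9950110908257465 = 0.6866852287539126
dn(u+v) = (dn u·dn v − m·sn u·sn v·cn u·cn v)/D = 0.8653214061271622/0.9950110908257465 = 0.8696600611848894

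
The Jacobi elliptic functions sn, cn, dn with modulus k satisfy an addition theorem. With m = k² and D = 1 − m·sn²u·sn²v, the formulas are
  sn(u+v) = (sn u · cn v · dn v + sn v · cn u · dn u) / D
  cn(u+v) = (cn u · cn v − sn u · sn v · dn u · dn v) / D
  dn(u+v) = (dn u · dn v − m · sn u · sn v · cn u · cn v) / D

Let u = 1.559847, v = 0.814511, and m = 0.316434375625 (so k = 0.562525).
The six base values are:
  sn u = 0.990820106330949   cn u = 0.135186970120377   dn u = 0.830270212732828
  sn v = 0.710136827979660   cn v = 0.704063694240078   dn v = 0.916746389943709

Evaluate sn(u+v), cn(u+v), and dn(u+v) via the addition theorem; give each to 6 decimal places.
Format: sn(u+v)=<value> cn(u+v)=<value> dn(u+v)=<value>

sn(u+v)=0.852834 cn(u+v)=-0.522181 dn(u+v)=0.877410

m = k² = 0.316434375625
D = 1 − m·sn²u·sn²v = 0.843340278391141
sn(u+v) = (sn u·cn v·dn v + sn v·cn u·dn u)/D = 0.719229682413055/0.843340278391141 = 0.8528344973456569
cn(u+v) = (cn u·cn v − sn u·sn v·dn u·dn v)/D = -0.4403765310423151/0.843340278391141 = -0.5221813096398422
dn(u+v) = (dn u·dn v − m·sn u·sn v·cn u·cn v)/D = 0.7399554474515465/0.843340278391141 = 0.8774103009323543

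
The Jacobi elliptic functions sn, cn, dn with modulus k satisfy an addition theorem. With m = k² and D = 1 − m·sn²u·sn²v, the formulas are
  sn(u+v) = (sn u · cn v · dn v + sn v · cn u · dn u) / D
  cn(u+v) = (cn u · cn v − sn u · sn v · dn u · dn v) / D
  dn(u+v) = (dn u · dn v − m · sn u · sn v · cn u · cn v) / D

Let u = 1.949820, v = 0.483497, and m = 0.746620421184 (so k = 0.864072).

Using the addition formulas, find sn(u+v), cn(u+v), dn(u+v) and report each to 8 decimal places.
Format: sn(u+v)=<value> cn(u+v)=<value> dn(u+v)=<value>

sn u = 0.9948509013012488, cn u = 0.1013493176103963, dn u = 0.5109291809877471
sn v = 0.4530379650265939, cn v = 0.8914912238741123, dn v = 0.9201962225105036
m = k² = 0.746620421184
D = 1 − m·sn²u·sn²v = 0.8483351096315603
sn(u+v) = (sn u·cn v·dn v + sn v·cn u·dn u)/D = 0.8395821682953063/0.8483351096315603 = 0.9896822125633166
cn(u+v) = (cn u·cn v − sn u·sn v·dn u·dn v)/D = -0.1215493353093442/0.8483351096315603 = -0.1432798594910615
dn(u+v) = (dn u·dn v − m·sn u·sn v·cn u·cn v)/D = 0.4397511277150911/0.8483351096315603 = 0.5183695956024725

sn(u+v)=0.98968221 cn(u+v)=-0.14327986 dn(u+v)=0.51836960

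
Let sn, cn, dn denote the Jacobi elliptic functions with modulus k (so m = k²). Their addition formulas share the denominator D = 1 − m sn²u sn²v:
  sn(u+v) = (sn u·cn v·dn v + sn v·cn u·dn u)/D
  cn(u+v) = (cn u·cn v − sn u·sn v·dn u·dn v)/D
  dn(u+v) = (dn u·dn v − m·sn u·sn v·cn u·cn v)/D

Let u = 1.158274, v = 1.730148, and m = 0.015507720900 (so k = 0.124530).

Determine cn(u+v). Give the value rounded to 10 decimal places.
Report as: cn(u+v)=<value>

sn u = 0.9148787795054206, cn u = 0.4037286450212222, dn u = 0.993488796249713
sn v = 0.9884664858570396, cn v = -0.1514397779232226, dn v = 0.9923950489948042
m = k² = 0.0155077209
D = 1 − m·sn²u·sn²v = 0.9873176719448946
cn(u+v) = (cn u·cn v − sn u·sn v·dn u·dn v)/D = -0.9527467483621875/0.9873176719448946 = -0.9649850047608217

cn(u+v)=-0.9649850048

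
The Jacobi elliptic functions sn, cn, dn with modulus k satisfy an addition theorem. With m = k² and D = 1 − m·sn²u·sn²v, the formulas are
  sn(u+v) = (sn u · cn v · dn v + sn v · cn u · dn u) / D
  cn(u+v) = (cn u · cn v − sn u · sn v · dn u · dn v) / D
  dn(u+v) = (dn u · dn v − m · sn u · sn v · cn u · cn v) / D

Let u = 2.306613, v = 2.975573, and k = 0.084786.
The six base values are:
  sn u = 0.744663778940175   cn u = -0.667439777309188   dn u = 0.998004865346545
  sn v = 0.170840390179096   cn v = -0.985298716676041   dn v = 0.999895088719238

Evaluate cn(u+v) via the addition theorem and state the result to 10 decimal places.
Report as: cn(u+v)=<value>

m = k² = 0.007188665796
D = 1 − m·sn²u·sn²v = 0.9998836544270513
cn(u+v) = (cn u·cn v − sn u·sn v·dn u·dn v)/D = 0.5306760438763354/0.9998836544270513 = 0.5307377928689322

cn(u+v)=0.5307377929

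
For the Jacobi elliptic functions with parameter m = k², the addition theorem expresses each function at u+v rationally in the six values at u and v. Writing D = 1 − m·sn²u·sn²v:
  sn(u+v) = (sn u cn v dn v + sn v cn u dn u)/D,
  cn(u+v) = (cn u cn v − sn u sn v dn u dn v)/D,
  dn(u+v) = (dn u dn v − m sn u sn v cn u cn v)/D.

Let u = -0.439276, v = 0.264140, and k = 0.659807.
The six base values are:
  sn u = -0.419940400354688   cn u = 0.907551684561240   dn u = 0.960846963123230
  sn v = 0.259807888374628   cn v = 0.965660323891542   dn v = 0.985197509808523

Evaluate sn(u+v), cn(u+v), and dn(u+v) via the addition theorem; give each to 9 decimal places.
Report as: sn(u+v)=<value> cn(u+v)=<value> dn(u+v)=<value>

m = k² = 0.435345277249
D = 1 − m·sn²u·sn²v = 0.9948178041808177
sn(u+v) = (sn u·cn v·dn v + sn v·cn u·dn u)/D = -0.1729598524632567/0.9948178041808177 = -0.1738608333469468
cn(u+v) = (cn u·cn v − sn u·sn v·dn u·dn v)/D = 0.9796669602222136/0.9948178041808177 = 0.9847702324034298
dn(u+v) = (dn u·dn v − m·sn u·sn v·cn u·cn v)/D = 0.9882505053945969/0.9948178041808177 = 0.9933984909009257

sn(u+v)=-0.173860833 cn(u+v)=0.984770232 dn(u+v)=0.993398491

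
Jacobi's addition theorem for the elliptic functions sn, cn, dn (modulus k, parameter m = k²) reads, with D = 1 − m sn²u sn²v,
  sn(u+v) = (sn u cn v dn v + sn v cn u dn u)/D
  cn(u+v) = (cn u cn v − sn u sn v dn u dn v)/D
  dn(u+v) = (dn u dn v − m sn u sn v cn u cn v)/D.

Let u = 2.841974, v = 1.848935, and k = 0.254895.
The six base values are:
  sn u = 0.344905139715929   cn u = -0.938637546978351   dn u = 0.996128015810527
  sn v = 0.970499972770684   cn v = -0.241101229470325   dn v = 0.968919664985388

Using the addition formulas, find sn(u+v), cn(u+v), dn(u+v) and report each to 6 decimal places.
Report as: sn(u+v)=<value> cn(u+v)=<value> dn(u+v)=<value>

m = k² = 0.064971461025
D = 1 − m·sn²u·sn²v = 0.9927203077405695
sn(u+v) = (sn u·cn v·dn v + sn v·cn u·dn u)/D = -0.9879930428015596/0.9927203077405695 = -0.9952380696736535
cn(u+v) = (cn u·cn v − sn u·sn v·dn u·dn v)/D = -0.09676443962658282/0.9927203077405695 = -0.09747402049910573
dn(u+v) = (dn u·dn v − m·sn u·sn v·cn u·cn v)/D = 0.9602463229488718/0.9927203077405695 = 0.9672878810491864

sn(u+v)=-0.995238 cn(u+v)=-0.097474 dn(u+v)=0.967288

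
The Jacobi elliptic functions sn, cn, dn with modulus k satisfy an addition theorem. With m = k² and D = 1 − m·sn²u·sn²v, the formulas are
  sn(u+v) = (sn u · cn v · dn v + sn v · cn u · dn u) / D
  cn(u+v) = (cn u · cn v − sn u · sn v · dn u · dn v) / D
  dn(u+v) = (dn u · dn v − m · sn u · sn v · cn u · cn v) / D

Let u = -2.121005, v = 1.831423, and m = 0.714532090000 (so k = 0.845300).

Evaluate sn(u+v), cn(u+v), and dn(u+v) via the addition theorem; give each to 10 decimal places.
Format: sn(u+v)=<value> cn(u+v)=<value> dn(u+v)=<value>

sn u = -0.9999201844271817, cn u = -0.01263426986853683, dn u = 0.534398696690192
sn v = 0.9897526259597379, cn v = 0.1427926447888794, dn v = 0.5477563629134616
m = k² = 0.71453209
D = 1 − m·sn²u·sn²v = 0.3001487645433593
sn(u+v) = (sn u·cn v·dn v + sn v·cn u·dn u)/D = -0.0848918867123656/0.3001487645433593 = -0.2828327041143032
cn(u+v) = (cn u·cn v − sn u·sn v·dn u·dn v)/D = 0.2878934671494299/0.3001487645433593 = 0.9591692559102335
dn(u+v) = (dn u·dn v − m·sn u·sn v·cn u·cn v)/D = 0.2914445242668521/0.3001487645433593 = 0.9710002461954167

sn(u+v)=-0.2828327041 cn(u+v)=0.9591692559 dn(u+v)=0.9710002462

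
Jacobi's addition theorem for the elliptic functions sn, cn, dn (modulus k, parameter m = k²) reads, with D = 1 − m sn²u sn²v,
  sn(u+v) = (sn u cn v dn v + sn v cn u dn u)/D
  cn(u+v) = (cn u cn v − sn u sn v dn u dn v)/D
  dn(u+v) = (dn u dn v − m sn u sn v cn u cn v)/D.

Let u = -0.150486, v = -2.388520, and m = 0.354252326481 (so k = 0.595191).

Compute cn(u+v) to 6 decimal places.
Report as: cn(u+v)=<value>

cn(u+v)=-0.611762

sn u = -0.1497206954502805, cn u = 0.988728331420661, dn u = 0.9960215752204109
sn v = -0.8641141690714993, cn v = -0.5032958402469389, dn v = 0.8576025666371507
m = k² = 0.354252326481
D = 1 − m·sn²u·sn²v = 0.994070492327165
cn(u+v) = (cn u·cn v − sn u·sn v·dn u·dn v)/D = -0.6081344343253364/0.994070492327165 = -0.6117618810932266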